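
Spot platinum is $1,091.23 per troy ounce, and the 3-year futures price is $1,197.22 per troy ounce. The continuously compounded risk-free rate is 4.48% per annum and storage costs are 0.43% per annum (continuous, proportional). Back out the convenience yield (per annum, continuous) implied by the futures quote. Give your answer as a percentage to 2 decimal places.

F = S·e^((r+u−y)T) ⇒ (r+u−y) = ln(F/S)/T
ln(1197.22/1091.23) = 0.092697; /T ⇒ 0.030899
y = r + u − ln(F/S)/T = 0.0448 + 0.0043 − 0.030899 = 0.018201
y = 1.82%

1.82%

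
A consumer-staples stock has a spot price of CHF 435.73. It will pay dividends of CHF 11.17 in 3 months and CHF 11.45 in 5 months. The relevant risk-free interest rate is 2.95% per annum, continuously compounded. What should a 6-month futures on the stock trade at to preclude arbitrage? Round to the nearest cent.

PV(dividends) I = 11.17·e^(−0.0295·3/12) + 11.45·e^(−0.0295·5/12)
I = 11.0879 + 11.3101 = 22.3980
F = (S − I)·e^(rT) = (435.73 − 22.3980) · e^(0.0295·6/12)
= 413.3320 · e^0.014750 = 413.3320 × 1.014859 = CHF 419.47

CHF 419.47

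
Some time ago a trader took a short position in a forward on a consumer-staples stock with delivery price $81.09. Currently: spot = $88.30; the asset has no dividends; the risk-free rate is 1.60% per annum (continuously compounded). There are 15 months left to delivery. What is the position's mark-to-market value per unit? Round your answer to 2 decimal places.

Current fair forward for the remaining 15 months: F = S·e^(r·T), r = 0.0160
F = 88.30 · e^(0.0160 × 15/12) = 88.30 × 1.020201 = 90.0837
Value of long forward = (F − K)·e^(−rT) = (90.0837 − 81.09) · e^(−0.0160·15/12)
= 8.9937 × 0.980199 = 8.82
Short position value = −(long value) = -$8.82

-$8.82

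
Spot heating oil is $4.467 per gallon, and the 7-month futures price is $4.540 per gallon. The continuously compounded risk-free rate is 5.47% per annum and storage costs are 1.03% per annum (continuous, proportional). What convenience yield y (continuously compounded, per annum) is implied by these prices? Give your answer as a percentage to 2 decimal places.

F = S·e^((r+u−y)T) ⇒ (r+u−y) = ln(F/S)/T
ln(4.540/4.467) = 0.016210; /T ⇒ 0.027789
y = r + u − ln(F/S)/T = 0.0547 + 0.0103 − 0.027789 = 0.037211
y = 3.72%

3.72%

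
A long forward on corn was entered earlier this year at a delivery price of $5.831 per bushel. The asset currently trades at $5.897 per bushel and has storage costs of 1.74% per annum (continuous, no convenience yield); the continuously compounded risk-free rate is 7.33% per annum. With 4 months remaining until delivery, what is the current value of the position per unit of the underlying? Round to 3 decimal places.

Current fair forward for the remaining 4 months: F = S·e^((r + u)·T), (r + u) = 0.0733 + 0.0174 = 0.0907
F = 5.897 · e^(0.0907 × 4/12) = 5.897 × 1.030695 = 6.0780
Value of long forward = (F − K)·e^(−rT) = (6.0780 − 5.831) · e^(−0.0733·4/12)
= 0.2470 × 0.975863 = 0.241

$0.241 per bushel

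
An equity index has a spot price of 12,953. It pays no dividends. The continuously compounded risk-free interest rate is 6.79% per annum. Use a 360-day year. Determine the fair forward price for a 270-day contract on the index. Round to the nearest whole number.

13,630

F = S·e^(rT) = 12953 · e^(0.0679 × 270/360)
= 12953 · e^0.050925 = 12953 × 1.052244
F = 13,630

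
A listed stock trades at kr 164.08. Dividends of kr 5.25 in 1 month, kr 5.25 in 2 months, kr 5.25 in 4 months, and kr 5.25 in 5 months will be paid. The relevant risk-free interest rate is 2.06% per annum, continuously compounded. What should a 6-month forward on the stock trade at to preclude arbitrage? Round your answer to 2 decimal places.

PV(dividends) I = 5.25·e^(−0.0206·1/12) + 5.25·e^(−0.0206·2/12) + 5.25·e^(−0.0206·4/12) + 5.25·e^(−0.0206·5/12)
I = 5.2410 + 5.2320 + 5.2141 + 5.2051 = 20.8922
F = (S − I)·e^(rT) = (164.08 − 20.8922) · e^(0.0206·6/12)
= 143.1878 · e^0.010300 = 143.1878 × 1.010353 = kr 144.67

kr 144.67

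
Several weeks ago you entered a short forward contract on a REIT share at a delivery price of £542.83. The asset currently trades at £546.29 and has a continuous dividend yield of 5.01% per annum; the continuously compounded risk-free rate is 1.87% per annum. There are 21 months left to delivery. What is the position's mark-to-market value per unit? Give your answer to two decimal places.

Current fair forward for the remaining 21 months: F = S·e^((r − q)·T), (r − q) = 0.0187 − 0.0501 = -0.0314
F = 546.29 · e^(-0.0314 × 21/12) = 546.29 × 0.946532 = 517.0810
Value of long forward = (F − K)·e^(−rT) = (517.0810 − 542.83) · e^(−0.0187·21/12)
= -25.7490 × 0.967805 = -24.92
Short position value = −(long value) = £24.92

£24.92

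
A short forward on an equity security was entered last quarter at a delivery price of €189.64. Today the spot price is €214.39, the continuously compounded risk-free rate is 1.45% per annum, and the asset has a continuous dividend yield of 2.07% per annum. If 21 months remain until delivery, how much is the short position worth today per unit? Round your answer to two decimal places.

Current fair forward for the remaining 21 months: F = S·e^((r − q)·T), (r − q) = 0.0145 − 0.0207 = -0.0062
F = 214.39 · e^(-0.0062 × 21/12) = 214.39 × 0.989209 = 212.0765
Value of long forward = (F − K)·e^(−rT) = (212.0765 − 189.64) · e^(−0.0145·21/12)
= 22.4365 × 0.974944 = 21.87
Short position value = −(long value) = -€21.87

-€21.87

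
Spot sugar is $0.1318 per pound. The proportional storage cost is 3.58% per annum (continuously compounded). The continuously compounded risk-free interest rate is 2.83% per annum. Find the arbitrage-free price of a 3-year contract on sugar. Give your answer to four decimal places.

Net carry = r + u − y = 0.0283 + 0.0358 − 0.0000 = 0.0641
F = S·e^((r+u−y)T) = 0.1318 · e^(0.0641 × 3) = 0.1318 · e^0.192300
= 0.1318 × 1.212034 = $0.1597 per pound

$0.1597 per pound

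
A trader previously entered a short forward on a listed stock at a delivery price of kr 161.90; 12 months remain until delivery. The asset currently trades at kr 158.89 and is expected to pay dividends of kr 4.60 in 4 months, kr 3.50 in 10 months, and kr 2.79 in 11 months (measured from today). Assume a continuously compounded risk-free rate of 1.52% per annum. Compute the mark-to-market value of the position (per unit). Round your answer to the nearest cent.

PV(remaining dividends) I = 4.60·e^(−0.0152·4/12) + 3.50·e^(−0.0152·10/12) + 2.79·e^(−0.0152·11/12) = 10.7841
Current forward F = (S − I)·e^(rT) = (158.89 − 10.7841)·e^(0.0152·12/12) = 148.1059 × 1.015316 = 150.3743
Value (long) = (F − K)·e^(−rT) = (150.3743 − 161.90) × 0.984915 = -11.3518
Short position value = −(long value) = kr 11.35

kr 11.35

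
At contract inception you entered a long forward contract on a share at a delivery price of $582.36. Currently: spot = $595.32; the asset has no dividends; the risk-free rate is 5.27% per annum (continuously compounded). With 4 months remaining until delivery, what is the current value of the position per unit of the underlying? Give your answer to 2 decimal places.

Current fair forward for the remaining 4 months: F = S·e^(r·T), r = 0.0527
F = 595.32 · e^(0.0527 × 4/12) = 595.32 × 1.017722 = 605.8703
Value of long forward = (F − K)·e^(−rT) = (605.8703 − 582.36) · e^(−0.0527·4/12)
= 23.5103 × 0.982587 = 23.10

$23.10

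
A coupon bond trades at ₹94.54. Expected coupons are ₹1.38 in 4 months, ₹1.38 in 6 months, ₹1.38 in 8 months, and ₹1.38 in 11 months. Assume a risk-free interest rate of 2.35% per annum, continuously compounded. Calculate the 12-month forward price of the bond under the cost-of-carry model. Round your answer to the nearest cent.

₹91.22

PV(coupons) I = 1.38·e^(−0.0235·4/12) + 1.38·e^(−0.0235·6/12) + 1.38·e^(−0.0235·8/12) + 1.38·e^(−0.0235·11/12)
I = 1.3692 + 1.3639 + 1.3585 + 1.3506 = 5.4422
F = (S − I)·e^(rT) = (94.54 − 5.4422) · e^(0.0235·12/12)
= 89.0978 · e^0.023500 = 89.0978 × 1.023778 = ₹91.22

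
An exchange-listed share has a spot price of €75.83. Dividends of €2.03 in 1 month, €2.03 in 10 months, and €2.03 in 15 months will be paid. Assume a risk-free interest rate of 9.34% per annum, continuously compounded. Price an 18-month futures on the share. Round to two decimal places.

PV(dividends) I = 2.03·e^(−0.0934·1/12) + 2.03·e^(−0.0934·10/12) + 2.03·e^(−0.0934·15/12)
I = 2.0143 + 1.8780 + 1.8063 = 5.6986
F = (S − I)·e^(rT) = (75.83 − 5.6986) · e^(0.0934·18/12)
= 70.1314 · e^0.140100 = 70.1314 × 1.150389 = €80.68

€80.68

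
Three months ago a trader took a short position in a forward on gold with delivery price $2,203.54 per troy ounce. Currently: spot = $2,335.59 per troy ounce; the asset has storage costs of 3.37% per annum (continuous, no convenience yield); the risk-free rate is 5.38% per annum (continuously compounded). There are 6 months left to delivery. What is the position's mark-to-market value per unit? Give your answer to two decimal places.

Current fair forward for the remaining 6 months: F = S·e^((r + u)·T), (r + u) = 0.0538 + 0.0337 = 0.0875
F = 2335.59 · e^(0.0875 × 6/12) = 2335.59 × 1.04472114 = 2440.0402
Value of long forward = (F − K)·e^(−rT) = (2440.0402 − 2203.54) · e^(−0.0538·6/12)
= 236.5002 × 0.97345858 = 230.22
Short position value = −(long value) = -$230.22

-$230.22 per troy ounce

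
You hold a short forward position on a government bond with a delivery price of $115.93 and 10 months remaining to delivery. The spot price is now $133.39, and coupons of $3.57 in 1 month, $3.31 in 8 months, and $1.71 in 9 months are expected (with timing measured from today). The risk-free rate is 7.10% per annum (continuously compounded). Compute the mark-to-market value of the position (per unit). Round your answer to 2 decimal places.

-$15.79

PV(remaining coupons) I = 3.57·e^(−0.0710·1/12) + 3.31·e^(−0.0710·8/12) + 1.71·e^(−0.0710·9/12) = 8.3272
Current forward F = (S − I)·e^(rT) = (133.39 − 8.3272)·e^(0.0710·10/12) = 125.0628 × 1.060952 = 132.6856
Value (long) = (F − K)·e^(−rT) = (132.6856 − 115.93) × 0.942550 = 15.7930
Short position value = −(long value) = -$15.79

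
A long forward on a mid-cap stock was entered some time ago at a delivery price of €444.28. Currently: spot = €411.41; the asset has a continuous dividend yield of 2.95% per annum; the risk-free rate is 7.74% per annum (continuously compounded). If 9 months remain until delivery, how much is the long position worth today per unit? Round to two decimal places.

Current fair forward for the remaining 9 months: F = S·e^((r − q)·T), (r − q) = 0.0774 − 0.0295 = 0.0479
F = 411.41 · e^(0.0479 × 9/12) = 411.41 × 1.036578 = 426.4586
Value of long forward = (F − K)·e^(−rT) = (426.4586 − 444.28) · e^(−0.0774·9/12)
= -17.8214 × 0.943603 = -16.82

-€16.82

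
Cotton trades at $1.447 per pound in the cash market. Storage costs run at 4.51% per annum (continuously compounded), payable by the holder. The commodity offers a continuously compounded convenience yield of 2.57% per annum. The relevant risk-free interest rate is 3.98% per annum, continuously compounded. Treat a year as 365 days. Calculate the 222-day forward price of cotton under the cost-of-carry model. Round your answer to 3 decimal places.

$1.500 per pound

Net carry = r + u − y = 0.0398 + 0.0451 − 0.0257 = 0.0592
F = S·e^((r+u−y)T) = 1.447 · e^(0.0592 × 222/365) = 1.447 · e^0.036007
= 1.447 × 1.036663 = $1.500 per pound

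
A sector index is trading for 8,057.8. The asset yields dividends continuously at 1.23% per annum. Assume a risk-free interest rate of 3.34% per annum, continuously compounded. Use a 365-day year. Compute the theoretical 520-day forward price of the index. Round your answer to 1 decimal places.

F = S·e^((r − q)T) = 8057.8 · e^((0.0334 − 0.0123) × 520/365)
= 8057.8 · e^0.030060 = 8057.8 × 1.030516
F = 8,303.7

8,303.7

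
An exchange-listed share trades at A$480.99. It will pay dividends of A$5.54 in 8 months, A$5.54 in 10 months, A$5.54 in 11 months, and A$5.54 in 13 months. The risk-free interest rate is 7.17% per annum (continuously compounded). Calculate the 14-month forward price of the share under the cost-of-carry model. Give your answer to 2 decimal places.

PV(dividends) I = 5.54·e^(−0.0717·8/12) + 5.54·e^(−0.0717·10/12) + 5.54·e^(−0.0717·11/12) + 5.54·e^(−0.0717·13/12)
I = 5.2814 + 5.2187 + 5.1876 + 5.1260 = 20.8137
F = (S − I)·e^(rT) = (480.99 − 20.8137) · e^(0.0717·14/12)
= 460.1763 · e^0.083650 = 460.1763 × 1.087248 = A$500.33

A$500.33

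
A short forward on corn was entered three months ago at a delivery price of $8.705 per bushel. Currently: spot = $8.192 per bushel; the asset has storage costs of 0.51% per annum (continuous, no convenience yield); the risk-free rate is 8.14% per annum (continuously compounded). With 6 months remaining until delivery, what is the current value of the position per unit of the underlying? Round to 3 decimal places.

Current fair forward for the remaining 6 months: F = S·e^((r + u)·T), (r + u) = 0.0814 + 0.0051 = 0.0865
F = 8.192 · e^(0.0865 × 6/12) = 8.192 × 1.044199 = 8.5541
Value of long forward = (F − K)·e^(−rT) = (8.5541 − 8.705) · e^(−0.0814·6/12)
= -0.1509 × 0.960117 = -0.145
Short position value = −(long value) = $0.145

$0.145 per bushel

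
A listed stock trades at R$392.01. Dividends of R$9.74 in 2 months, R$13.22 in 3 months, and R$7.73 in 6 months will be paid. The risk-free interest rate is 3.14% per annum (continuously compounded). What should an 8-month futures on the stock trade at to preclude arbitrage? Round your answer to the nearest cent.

PV(dividends) I = 9.74·e^(−0.0314·2/12) + 13.22·e^(−0.0314·3/12) + 7.73·e^(−0.0314·6/12)
I = 9.6892 + 13.1166 + 7.6096 = 30.4154
F = (S − I)·e^(rT) = (392.01 − 30.4154) · e^(0.0314·8/12)
= 361.5946 · e^0.020933 = 361.5946 × 1.021154 = R$369.24

R$369.24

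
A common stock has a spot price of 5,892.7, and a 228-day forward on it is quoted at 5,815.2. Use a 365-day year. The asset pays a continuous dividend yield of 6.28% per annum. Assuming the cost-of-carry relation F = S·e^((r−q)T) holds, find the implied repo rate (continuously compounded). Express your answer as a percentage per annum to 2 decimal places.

From F = S·e^((r−q)T): (r − q) = ln(F/S)/T
ln(5815.2/5892.7) = ln(0.986848) = -0.013239
(r − q) = -0.013239 / (228/365) = -0.021194
r = ln(F/S)/T + q = -0.021194 + 0.0628 = 0.041606
r = 4.16%

4.16%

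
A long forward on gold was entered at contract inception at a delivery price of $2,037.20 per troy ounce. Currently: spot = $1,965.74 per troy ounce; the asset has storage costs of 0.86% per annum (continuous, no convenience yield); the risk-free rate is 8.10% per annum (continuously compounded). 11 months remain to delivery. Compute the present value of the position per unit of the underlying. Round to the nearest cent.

$89.88 per troy ounce

Current fair forward for the remaining 11 months: F = S·e^((r + u)·T), (r + u) = 0.0810 + 0.0086 = 0.0896
F = 1965.74 · e^(0.0896 × 11/12) = 1965.74 × 1.08560055 = 2134.0084
Value of long forward = (F − K)·e^(−rT) = (2134.0084 − 2037.20) · e^(−0.0810·11/12)
= 96.8084 × 0.92843955 = 89.88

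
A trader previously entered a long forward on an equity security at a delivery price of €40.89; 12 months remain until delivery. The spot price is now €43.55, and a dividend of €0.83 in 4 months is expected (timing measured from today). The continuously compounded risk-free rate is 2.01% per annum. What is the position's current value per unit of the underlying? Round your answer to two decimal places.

€2.65

PV(remaining dividends) I = 0.83·e^(−0.0201·4/12) = 0.8245
Current forward F = (S − I)·e^(rT) = (43.55 − 0.8245)·e^(0.0201·12/12) = 42.7255 × 1.020303 = 43.5930
Value (long) = (F − K)·e^(−rT) = (43.5930 − 40.89) × 0.980101 = 2.6492
Value = €2.65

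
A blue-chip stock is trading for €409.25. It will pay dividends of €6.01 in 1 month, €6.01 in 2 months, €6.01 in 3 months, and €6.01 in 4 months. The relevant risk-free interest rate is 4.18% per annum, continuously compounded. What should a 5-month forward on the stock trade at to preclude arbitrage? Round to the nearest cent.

€392.19

PV(dividends) I = 6.01·e^(−0.0418·1/12) + 6.01·e^(−0.0418·2/12) + 6.01·e^(−0.0418·3/12) + 6.01·e^(−0.0418·4/12)
I = 5.9891 + 5.9683 + 5.9475 + 5.9268 = 23.8317
F = (S − I)·e^(rT) = (409.25 − 23.8317) · e^(0.0418·5/12)
= 385.4183 · e^0.017417 = 385.4183 × 1.017570 = €392.19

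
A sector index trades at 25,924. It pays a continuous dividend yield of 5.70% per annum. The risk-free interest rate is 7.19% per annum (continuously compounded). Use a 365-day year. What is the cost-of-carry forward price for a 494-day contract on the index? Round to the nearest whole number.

26,452

F = S·e^((r − q)T) = 25924 · e^((0.0719 − 0.0570) × 494/365)
= 25924 · e^0.020166 = 25924 × 1.020371
F = 26,452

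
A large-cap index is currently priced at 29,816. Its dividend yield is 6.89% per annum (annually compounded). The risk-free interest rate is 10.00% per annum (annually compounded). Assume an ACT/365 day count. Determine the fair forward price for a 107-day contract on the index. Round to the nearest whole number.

30,068

F = S · (1+r)^T / (1+q)^T
= 29816 × 1.028334 / 1.019725 = 29816 × 1.008442
F = 30,068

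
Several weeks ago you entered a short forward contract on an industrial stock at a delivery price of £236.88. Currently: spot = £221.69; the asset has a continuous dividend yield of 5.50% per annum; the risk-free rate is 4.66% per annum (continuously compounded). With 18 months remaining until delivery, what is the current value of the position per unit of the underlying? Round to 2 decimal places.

£16.75

Current fair forward for the remaining 18 months: F = S·e^((r − q)·T), (r − q) = 0.0466 − 0.0550 = -0.0084
F = 221.69 · e^(-0.0084 × 18/12) = 221.69 × 0.987479 = 218.9142
Value of long forward = (F − K)·e^(−rT) = (218.9142 − 236.88) · e^(−0.0466·18/12)
= -17.9658 × 0.932487 = -16.75
Short position value = −(long value) = £16.75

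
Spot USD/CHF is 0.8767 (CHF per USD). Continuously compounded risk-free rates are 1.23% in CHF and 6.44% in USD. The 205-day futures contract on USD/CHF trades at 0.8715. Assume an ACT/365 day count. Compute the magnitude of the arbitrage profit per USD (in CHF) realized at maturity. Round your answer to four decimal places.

0.0201 per USD (in CHF)

Fair futures: F* = S·e^(carry·T), with carry = (r_CHF − r_USD) = 0.0123 − 0.0644 = -0.0521
F* = 0.8767 · e^(-0.0521 × 205/365) = 0.8767 · e^-0.029262 = 0.8767 × 0.971162 = 0.8514
Market 0.8715 > fair 0.8514: forward overpriced → cash-and-carry (buy spot, short the forward).
At maturity, profit = |F_mkt − F*| = |0.8715 − 0.8514| = 0.0201 per USD (in CHF)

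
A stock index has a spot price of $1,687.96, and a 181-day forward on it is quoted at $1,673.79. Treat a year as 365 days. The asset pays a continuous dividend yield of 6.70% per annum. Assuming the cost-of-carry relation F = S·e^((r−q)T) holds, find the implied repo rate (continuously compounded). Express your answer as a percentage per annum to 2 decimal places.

5.00%

From F = S·e^((r−q)T): (r − q) = ln(F/S)/T
ln(1673.79/1687.96) = ln(0.991605) = -0.008430
(r − q) = -0.008430 / (181/365) = -0.017000
r = ln(F/S)/T + q = -0.017000 + 0.0670 = 0.050000
r = 5.00%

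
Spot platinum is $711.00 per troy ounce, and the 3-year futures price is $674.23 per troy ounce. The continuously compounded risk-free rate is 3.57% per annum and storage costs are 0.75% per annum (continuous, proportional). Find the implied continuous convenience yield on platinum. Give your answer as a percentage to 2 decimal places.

6.09%

F = S·e^((r+u−y)T) ⇒ (r+u−y) = ln(F/S)/T
ln(674.23/711.00) = -0.053101; /T ⇒ -0.017700
y = r + u − ln(F/S)/T = 0.0357 + 0.0075 + 0.017700 = 0.060900
y = 6.09%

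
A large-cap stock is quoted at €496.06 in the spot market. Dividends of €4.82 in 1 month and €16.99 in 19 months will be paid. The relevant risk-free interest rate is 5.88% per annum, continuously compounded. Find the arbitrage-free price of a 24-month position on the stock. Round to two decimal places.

€535.16

PV(dividends) I = 4.82·e^(−0.0588·1/12) + 16.99·e^(−0.0588·19/12)
I = 4.7964 + 15.4796 = 20.2760
F = (S − I)·e^(rT) = (496.06 − 20.2760) · e^(0.0588·24/12)
= 475.7840 · e^0.117600 = 475.7840 × 1.124794 = €535.16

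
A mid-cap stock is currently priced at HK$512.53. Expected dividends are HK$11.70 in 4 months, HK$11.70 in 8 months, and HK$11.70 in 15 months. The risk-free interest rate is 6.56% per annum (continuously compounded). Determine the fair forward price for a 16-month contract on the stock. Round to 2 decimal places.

HK$522.90

PV(dividends) I = 11.70·e^(−0.0656·4/12) + 11.70·e^(−0.0656·8/12) + 11.70·e^(−0.0656·15/12)
I = 11.4469 + 11.1993 + 10.7789 = 33.4251
F = (S − I)·e^(rT) = (512.53 − 33.4251) · e^(0.0656·16/12)
= 479.1049 · e^0.087467 = 479.1049 × 1.091406 = HK$522.90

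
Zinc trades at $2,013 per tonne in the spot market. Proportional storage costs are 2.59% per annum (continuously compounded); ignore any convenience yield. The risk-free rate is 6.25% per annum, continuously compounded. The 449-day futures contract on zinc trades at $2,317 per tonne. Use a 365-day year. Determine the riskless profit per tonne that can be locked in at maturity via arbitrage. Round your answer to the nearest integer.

$73 per tonne

Fair futures: F* = S·e^(carry·T), with carry = (r + u) = 0.0625 + 0.0259 = 0.0884
F* = 2013 · e^(0.0884 × 449/365) = 2013 · e^0.108744 = 2013 × 1.114877 = $2244.2474
Market $2317 > fair $2244.2474: forward overpriced → cash-and-carry (buy spot, short the forward).
At maturity, profit = |F_mkt − F*| = |2317 − 2244.2474| = $73 per tonne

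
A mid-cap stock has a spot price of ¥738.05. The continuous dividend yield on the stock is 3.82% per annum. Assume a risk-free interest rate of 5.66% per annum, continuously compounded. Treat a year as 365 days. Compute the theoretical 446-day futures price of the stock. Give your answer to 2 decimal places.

¥754.83

F = S·e^((r − q)T) = 738.05 · e^((0.0566 − 0.0382) × 446/365)
= 738.05 · e^0.022483 = 738.05 × 1.022738
F = ¥754.83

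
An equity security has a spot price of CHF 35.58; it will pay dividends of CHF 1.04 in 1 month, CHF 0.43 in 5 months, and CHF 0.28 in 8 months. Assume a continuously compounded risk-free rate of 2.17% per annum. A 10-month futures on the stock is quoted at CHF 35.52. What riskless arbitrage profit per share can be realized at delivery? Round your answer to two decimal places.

PV(dividends) I = 1.04·e^(−0.0217·1/12) + 0.43·e^(−0.0217·5/12) + 0.28·e^(−0.0217·8/12) = 1.7402
Fair futures F* = (S − I)·e^(rT) = (35.58 − 1.7402)·e^0.018083 = 33.8398 × 1.018247 = 34.4573
Market CHF 35.52 > fair 34.4573: forward overpriced → cash-and-carry (borrow at r, buy the stock and collect the dividends, short the forward).
Profit at T = |F_mkt − F*| = |35.52 − 34.4573| = CHF 1.06 per share

CHF 1.06 per share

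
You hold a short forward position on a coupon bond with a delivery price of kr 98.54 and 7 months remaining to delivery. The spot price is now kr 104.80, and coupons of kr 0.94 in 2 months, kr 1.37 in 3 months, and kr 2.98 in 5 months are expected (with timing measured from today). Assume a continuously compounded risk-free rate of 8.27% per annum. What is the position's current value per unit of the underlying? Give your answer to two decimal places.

PV(remaining coupons) I = 0.94·e^(−0.0827·2/12) + 1.37·e^(−0.0827·3/12) + 2.98·e^(−0.0827·5/12) = 5.1482
Current forward F = (S − I)·e^(rT) = (104.80 − 5.1482)·e^(0.0827·7/12) = 99.6518 × 1.049424 = 104.5770
Value (long) = (F − K)·e^(−rT) = (104.5770 − 98.54) × 0.952903 = 5.7527
Short position value = −(long value) = -kr 5.75

-kr 5.75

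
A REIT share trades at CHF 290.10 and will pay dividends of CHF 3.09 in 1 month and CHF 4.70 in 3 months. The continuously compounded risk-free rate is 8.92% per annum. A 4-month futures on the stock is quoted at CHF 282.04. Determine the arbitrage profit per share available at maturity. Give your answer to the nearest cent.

CHF 8.92 per share

PV(dividends) I = 3.09·e^(−0.0892·1/12) + 4.70·e^(−0.0892·3/12) = 7.6635
Fair futures F* = (S − I)·e^(rT) = (290.10 − 7.6635)·e^0.029733 = 282.4365 × 1.030179 = 290.9602
Market CHF 282.04 < fair 290.9602: forward underpriced → reverse cash-and-carry (short the stock, invest proceeds at r, pay the dividends, go long the forward).
Profit at T = |F_mkt − F*| = |282.04 − 290.9602| = CHF 8.92 per share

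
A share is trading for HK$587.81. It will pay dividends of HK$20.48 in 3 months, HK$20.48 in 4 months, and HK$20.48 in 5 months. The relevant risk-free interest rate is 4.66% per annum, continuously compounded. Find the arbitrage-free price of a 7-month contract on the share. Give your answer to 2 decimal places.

PV(dividends) I = 20.48·e^(−0.0466·3/12) + 20.48·e^(−0.0466·4/12) + 20.48·e^(−0.0466·5/12)
I = 20.2428 + 20.1643 + 20.0862 = 60.4933
F = (S − I)·e^(rT) = (587.81 − 60.4933) · e^(0.0466·7/12)
= 527.3167 · e^0.027183 = 527.3167 × 1.027556 = HK$541.85

HK$541.85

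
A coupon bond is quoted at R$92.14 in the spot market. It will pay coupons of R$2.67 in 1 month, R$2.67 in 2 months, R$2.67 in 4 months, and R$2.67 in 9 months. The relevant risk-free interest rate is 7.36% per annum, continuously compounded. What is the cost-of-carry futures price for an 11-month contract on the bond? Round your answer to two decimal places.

R$87.42

PV(coupons) I = 2.67·e^(−0.0736·1/12) + 2.67·e^(−0.0736·2/12) + 2.67·e^(−0.0736·4/12) + 2.67·e^(−0.0736·9/12)
I = 2.6537 + 2.6374 + 2.6053 + 2.5266 = 10.4230
F = (S − I)·e^(rT) = (92.14 − 10.4230) · e^(0.0736·11/12)
= 81.7170 · e^0.067467 = 81.7170 × 1.069795 = R$87.42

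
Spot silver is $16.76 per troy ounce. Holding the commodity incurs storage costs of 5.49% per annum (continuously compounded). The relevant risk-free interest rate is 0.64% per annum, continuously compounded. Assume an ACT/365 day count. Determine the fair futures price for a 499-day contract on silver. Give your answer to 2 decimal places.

$18.23 per troy ounce

Net carry = r + u − y = 0.0064 + 0.0549 − 0.0000 = 0.0613
F = S·e^((r+u−y)T) = 16.76 · e^(0.0613 × 499/365) = 16.76 · e^0.083805
= 16.76 × 1.087417 = $18.23 per troy ounce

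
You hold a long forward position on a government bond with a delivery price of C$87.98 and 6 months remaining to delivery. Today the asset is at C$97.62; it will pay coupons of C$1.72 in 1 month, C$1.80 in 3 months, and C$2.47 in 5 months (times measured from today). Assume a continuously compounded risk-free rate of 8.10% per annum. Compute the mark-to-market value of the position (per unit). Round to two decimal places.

C$7.27

PV(remaining coupons) I = 1.72·e^(−0.0810·1/12) + 1.80·e^(−0.0810·3/12) + 2.47·e^(−0.0810·5/12) = 5.8604
Current forward F = (S − I)·e^(rT) = (97.62 − 5.8604)·e^(0.0810·6/12) = 91.7596 × 1.041331 = 95.5521
Value (long) = (F − K)·e^(−rT) = (95.5521 − 87.98) × 0.960309 = 7.2716
Value = C$7.27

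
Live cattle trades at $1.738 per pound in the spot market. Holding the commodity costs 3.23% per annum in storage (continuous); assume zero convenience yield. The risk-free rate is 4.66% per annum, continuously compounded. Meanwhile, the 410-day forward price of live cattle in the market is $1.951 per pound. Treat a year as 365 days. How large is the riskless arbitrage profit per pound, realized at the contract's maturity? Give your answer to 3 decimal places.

Fair forward: F* = S·e^(carry·T), with carry = (r + u) = 0.0466 + 0.0323 = 0.0789
F* = 1.738 · e^(0.0789 × 410/365) = 1.738 · e^0.088627 = 1.738 × 1.092673 = $1.8991
Market $1.951 > fair $1.8991: forward overpriced → cash-and-carry (buy spot, short the forward).
At maturity, profit = |F_mkt − F*| = |1.951 − 1.8991| = $0.052 per pound

$0.052 per pound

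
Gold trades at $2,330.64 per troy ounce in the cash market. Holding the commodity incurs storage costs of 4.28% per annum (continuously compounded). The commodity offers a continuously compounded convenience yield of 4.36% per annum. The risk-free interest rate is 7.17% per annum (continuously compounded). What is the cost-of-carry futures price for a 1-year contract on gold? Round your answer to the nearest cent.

Net carry = r + u − y = 0.0717 + 0.0428 − 0.0436 = 0.0709
F = S·e^((r+u−y)T) = 2330.64 · e^(0.0709 × 1) = 2330.64 · e^0.07090000
= 2330.64 × 1.07347387 = $2,501.88 per troy ounce

$2,501.88 per troy ounce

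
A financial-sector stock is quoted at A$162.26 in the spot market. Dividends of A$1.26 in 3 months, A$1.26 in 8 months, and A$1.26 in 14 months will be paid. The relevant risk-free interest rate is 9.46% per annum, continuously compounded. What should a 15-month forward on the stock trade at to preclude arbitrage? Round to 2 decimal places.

A$178.64

PV(dividends) I = 1.26·e^(−0.0946·3/12) + 1.26·e^(−0.0946·8/12) + 1.26·e^(−0.0946·14/12)
I = 1.2306 + 1.1830 + 1.1283 = 3.5419
F = (S − I)·e^(rT) = (162.26 − 3.5419) · e^(0.0946·15/12)
= 158.7181 · e^0.118250 = 158.7181 × 1.125525 = A$178.64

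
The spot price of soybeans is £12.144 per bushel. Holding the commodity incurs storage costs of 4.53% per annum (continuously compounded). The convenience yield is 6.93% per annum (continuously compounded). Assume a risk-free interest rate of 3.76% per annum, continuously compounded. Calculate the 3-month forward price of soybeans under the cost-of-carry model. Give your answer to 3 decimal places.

Net carry = r + u − y = 0.0376 + 0.0453 − 0.0693 = 0.0136
F = S·e^((r+u−y)T) = 12.144 · e^(0.0136 × 3/12) = 12.144 · e^0.003400
= 12.144 × 1.003406 = £12.185 per bushel

£12.185 per bushel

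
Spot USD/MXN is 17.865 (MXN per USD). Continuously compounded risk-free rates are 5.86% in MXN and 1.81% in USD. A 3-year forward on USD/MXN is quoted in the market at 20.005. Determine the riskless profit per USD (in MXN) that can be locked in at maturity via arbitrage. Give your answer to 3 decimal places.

0.168 per USD (in MXN)

Fair forward: F* = S·e^(carry·T), with carry = (r_MXN − r_USD) = 0.0586 − 0.0181 = 0.0405
F* = 17.865 · e^(0.0405 × 3) = 17.865 · e^0.121500 = 17.865 × 1.129189 = 20.1730
Market 20.005 < fair 20.1730: forward underpriced → reverse cash-and-carry (short spot, go long the forward).
At maturity, profit = |F_mkt − F*| = |20.005 − 20.1730| = 0.168 per USD (in MXN)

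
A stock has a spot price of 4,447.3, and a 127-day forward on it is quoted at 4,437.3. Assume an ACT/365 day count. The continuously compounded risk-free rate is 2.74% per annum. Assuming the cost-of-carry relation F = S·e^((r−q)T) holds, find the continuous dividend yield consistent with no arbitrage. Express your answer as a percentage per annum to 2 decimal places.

3.39%

From F = S·e^((r−q)T): (r − q) = ln(F/S)/T
ln(4437.3/4447.3) = ln(0.997751) = -0.002252
(r − q) = -0.002252 / (127/365) = -0.006472
q = r − ln(F/S)/T = 0.0274 + 0.006472 = 0.033872
q = 3.39%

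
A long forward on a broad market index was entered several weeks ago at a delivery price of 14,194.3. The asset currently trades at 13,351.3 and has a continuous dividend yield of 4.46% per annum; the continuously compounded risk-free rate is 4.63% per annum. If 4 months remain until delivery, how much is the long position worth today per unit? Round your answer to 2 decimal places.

-822.64

Current fair forward for the remaining 4 months: F = S·e^((r − q)·T), (r − q) = 0.0463 − 0.0446 = 0.0017
F = 13351.3 · e^(0.0017 × 4/12) = 13351.3 × 1.00056683 = 13358.8679
Value of long forward = (F − K)·e^(−rT) = (13358.8679 − 14194.3) · e^(−0.0463·4/12)
= -835.4321 × 0.98468515 = -822.64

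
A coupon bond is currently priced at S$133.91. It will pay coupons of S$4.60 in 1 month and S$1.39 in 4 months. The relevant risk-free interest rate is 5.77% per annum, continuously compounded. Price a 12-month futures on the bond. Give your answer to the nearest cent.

PV(coupons) I = 4.60·e^(−0.0577·1/12) + 1.39·e^(−0.0577·4/12)
I = 4.5779 + 1.3635 = 5.9414
F = (S − I)·e^(rT) = (133.91 − 5.9414) · e^(0.0577·12/12)
= 127.9686 · e^0.057700 = 127.9686 × 1.059397 = S$135.57

S$135.57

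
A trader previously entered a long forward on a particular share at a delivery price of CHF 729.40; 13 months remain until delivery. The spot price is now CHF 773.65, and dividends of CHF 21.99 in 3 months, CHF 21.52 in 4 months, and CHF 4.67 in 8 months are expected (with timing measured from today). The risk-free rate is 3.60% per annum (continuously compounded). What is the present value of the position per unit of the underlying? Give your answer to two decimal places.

PV(remaining dividends) I = 21.99·e^(−0.0360·3/12) + 21.52·e^(−0.0360·4/12) + 4.67·e^(−0.0360·8/12) = 47.6155
Current forward F = (S − I)·e^(rT) = (773.65 − 47.6155)·e^(0.0360·13/12) = 726.0345 × 1.039770 = 754.9089
Value (long) = (F − K)·e^(−rT) = (754.9089 − 729.40) × 0.961751 = 24.5332
Value = CHF 24.53

CHF 24.53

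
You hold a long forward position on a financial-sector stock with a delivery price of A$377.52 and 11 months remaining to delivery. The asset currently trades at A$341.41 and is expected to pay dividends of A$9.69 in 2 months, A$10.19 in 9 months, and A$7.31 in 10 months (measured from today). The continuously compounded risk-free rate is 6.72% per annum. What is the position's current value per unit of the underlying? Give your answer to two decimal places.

-A$39.74

PV(remaining dividends) I = 9.69·e^(−0.0672·2/12) + 10.19·e^(−0.0672·9/12) + 7.31·e^(−0.0672·10/12) = 26.1831
Current forward F = (S − I)·e^(rT) = (341.41 − 26.1831)·e^(0.0672·11/12) = 315.2269 × 1.063537 = 335.2555
Value (long) = (F − K)·e^(−rT) = (335.2555 − 377.52) × 0.940259 = -39.7396
Value = -A$39.74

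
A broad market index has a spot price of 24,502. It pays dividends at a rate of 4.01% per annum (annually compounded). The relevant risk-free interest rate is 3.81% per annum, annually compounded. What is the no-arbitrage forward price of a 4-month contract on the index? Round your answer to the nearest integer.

24,486

F = S · (1+r)^T / (1+q)^T
= 24502 × 1.012542 / 1.013192 = 24502 × 0.999358
F = 24,486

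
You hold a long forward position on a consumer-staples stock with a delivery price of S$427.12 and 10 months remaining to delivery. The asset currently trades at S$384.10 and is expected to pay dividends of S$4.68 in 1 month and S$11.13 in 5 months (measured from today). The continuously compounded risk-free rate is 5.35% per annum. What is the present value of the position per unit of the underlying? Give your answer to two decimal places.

PV(remaining dividends) I = 4.68·e^(−0.0535·1/12) + 11.13·e^(−0.0535·5/12) = 15.5438
Current forward F = (S − I)·e^(rT) = (384.10 − 15.5438)·e^(0.0535·10/12) = 368.5562 × 1.045592 = 385.3594
Value (long) = (F − K)·e^(−rT) = (385.3594 − 427.12) × 0.956396 = -39.9397
Value = -S$39.94

-S$39.94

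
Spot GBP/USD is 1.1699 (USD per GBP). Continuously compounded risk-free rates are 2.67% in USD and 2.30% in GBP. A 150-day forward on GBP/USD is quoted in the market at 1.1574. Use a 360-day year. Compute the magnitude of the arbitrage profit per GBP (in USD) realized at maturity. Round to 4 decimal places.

Fair forward: F* = S·e^(carry·T), with carry = (r_USD − r_GBP) = 0.0267 − 0.0230 = 0.0037
F* = 1.1699 · e^(0.0037 × 150/360) = 1.1699 · e^0.001542 = 1.1699 × 1.001543 = 1.1717
Market 1.1574 < fair 1.1717: forward underpriced → reverse cash-and-carry (short spot, go long the forward).
At maturity, profit = |F_mkt − F*| = |1.1574 − 1.1717| = 0.0143 per GBP (in USD)

0.0143 per GBP (in USD)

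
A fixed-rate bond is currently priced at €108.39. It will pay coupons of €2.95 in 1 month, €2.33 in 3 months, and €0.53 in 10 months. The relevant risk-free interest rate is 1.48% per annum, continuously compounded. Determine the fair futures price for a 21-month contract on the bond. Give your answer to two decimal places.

PV(coupons) I = 2.95·e^(−0.0148·1/12) + 2.33·e^(−0.0148·3/12) + 0.53·e^(−0.0148·10/12)
I = 2.9464 + 2.3214 + 0.5235 = 5.7913
F = (S − I)·e^(rT) = (108.39 − 5.7913) · e^(0.0148·21/12)
= 102.5987 · e^0.025900 = 102.5987 × 1.026238 = €105.29

€105.29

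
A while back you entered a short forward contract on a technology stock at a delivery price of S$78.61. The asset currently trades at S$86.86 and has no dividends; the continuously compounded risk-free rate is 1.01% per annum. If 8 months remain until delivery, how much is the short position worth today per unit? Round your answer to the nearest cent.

-S$8.78

Current fair forward for the remaining 8 months: F = S·e^(r·T), r = 0.0101
F = 86.86 · e^(0.0101 × 8/12) = 86.86 × 1.006756 = 87.4468
Value of long forward = (F − K)·e^(−rT) = (87.4468 − 78.61) · e^(−0.0101·8/12)
= 8.8368 × 0.993289 = 8.78
Short position value = −(long value) = -S$8.78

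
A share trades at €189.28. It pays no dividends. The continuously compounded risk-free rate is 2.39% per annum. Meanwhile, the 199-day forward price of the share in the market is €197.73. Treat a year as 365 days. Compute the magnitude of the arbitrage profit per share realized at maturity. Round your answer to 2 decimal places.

Fair forward: F* = S·e^(carry·T), with carry = r = 0.0239
F* = 189.28 · e^(0.0239 × 199/365) = 189.28 · e^0.013030 = 189.28 × 1.013115 = €191.7624
Market €197.73 > fair €191.7624: forward overpriced → cash-and-carry (buy spot, short the forward).
At maturity, profit = |F_mkt − F*| = |197.73 − 191.7624| = €5.97 per share

€5.97 per share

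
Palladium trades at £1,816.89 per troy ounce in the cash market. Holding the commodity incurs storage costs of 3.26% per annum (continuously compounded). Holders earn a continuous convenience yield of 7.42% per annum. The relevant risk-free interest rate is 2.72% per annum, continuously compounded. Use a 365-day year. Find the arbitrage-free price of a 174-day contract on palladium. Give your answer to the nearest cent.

Net carry = r + u − y = 0.0272 + 0.0326 − 0.0742 = -0.0144
F = S·e^((r+u−y)T) = 1816.89 · e^(-0.0144 × 174/365) = 1816.89 · e^-0.00686466
= 1816.89 × 0.99315885 = £1,804.46 per troy ounce

£1,804.46 per troy ounce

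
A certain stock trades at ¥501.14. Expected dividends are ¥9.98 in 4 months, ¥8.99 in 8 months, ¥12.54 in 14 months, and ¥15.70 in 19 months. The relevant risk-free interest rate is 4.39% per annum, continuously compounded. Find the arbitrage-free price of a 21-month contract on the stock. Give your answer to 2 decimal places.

¥492.43

PV(dividends) I = 9.98·e^(−0.0439·4/12) + 8.99·e^(−0.0439·8/12) + 12.54·e^(−0.0439·14/12) + 15.70·e^(−0.0439·19/12)
I = 9.8350 + 8.7307 + 11.9139 + 14.6458 = 45.1254
F = (S − I)·e^(rT) = (501.14 − 45.1254) · e^(0.0439·21/12)
= 456.0146 · e^0.076825 = 456.0146 × 1.079853 = ¥492.43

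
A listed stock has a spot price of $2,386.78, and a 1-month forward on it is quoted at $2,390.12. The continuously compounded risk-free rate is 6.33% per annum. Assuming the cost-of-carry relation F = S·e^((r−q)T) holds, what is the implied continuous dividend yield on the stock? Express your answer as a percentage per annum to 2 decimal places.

4.65%

From F = S·e^((r−q)T): (r − q) = ln(F/S)/T
ln(2390.12/2386.78) = ln(1.001399) = 0.001398
(r − q) = 0.001398 / (1/12) = 0.016776
q = r − ln(F/S)/T = 0.0633 − 0.016776 = 0.046524
q = 4.65%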